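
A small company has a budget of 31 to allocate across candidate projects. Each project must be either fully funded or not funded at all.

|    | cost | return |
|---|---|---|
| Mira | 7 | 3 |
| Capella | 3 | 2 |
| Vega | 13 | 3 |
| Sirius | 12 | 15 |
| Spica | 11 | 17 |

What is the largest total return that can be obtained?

35

Allowing fractional choices, the relaxed optimum would be about 36.1, but projects are indivisible.
Sirius + Spica: cost 12 + 11 = 23 ≤ 31, return 15 + 17 = 32.
Mira + Sirius + Spica: cost 7 + 12 + 11 = 30 ≤ 31, return 3 + 15 + 17 = 35.
Capella + Sirius + Spica: cost 3 + 12 + 11 = 26 ≤ 31, return 2 + 15 + 17 = 34.
Best is Mira, Sirius, and Spica with total return 35.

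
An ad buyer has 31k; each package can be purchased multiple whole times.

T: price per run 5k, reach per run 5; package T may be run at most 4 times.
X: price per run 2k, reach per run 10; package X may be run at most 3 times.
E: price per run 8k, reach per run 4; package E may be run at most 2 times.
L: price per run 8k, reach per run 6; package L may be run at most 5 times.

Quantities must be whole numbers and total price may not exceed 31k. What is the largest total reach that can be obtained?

51

Take 3×T, 3×X, and 1×L: price 29 ≤ 31, reach 3·5 + 3·10 + 1·6 = 51.
X has the best ratio (10/2) and is taken to its limit of 3; remaining capacity is filled optimally with the others.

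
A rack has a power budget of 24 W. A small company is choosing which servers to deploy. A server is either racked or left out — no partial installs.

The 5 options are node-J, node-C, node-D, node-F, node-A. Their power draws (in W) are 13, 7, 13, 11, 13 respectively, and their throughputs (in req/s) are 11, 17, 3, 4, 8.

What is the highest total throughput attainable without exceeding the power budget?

28

This is an integer program with binary decision variables.
Allowing fractional choices, the relaxed optimum would be about 30.5, but servers are indivisible.
node-C + node-A: power draw 7 + 13 = 20 ≤ 24, throughput 17 + 8 = 25.
node-C + node-F: power draw 7 + 11 = 18 ≤ 24, throughput 17 + 4 = 21.
node-J + node-C: power draw 13 + 7 = 20 ≤ 24, throughput 11 + 17 = 28.
Best is node-J and node-C with total throughput 28.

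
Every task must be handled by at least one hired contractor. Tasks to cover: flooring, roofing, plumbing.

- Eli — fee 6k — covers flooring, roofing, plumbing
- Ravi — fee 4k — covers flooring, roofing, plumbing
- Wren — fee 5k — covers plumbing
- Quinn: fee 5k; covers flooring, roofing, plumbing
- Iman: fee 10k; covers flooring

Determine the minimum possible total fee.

4

Ravi alone covers flooring, roofing, plumbing — every task.
Total fee: 4.
No cover costs less than 4.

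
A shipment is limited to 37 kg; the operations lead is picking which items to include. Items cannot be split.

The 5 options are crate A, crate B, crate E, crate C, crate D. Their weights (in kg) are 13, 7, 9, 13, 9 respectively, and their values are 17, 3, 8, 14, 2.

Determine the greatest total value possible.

crate A + crate B + crate C: weight 13 + 7 + 13 = 33 ≤ 37, value 17 + 3 + 14 = 34.
crate A + crate E + crate C: weight 13 + 9 + 13 = 35 ≤ 37, value 17 + 8 + 14 = 39.
crate A + crate C + crate D: weight 13 + 13 + 9 = 35 ≤ 37, value 17 + 14 + 2 = 33.
Best is crate A, crate E, and crate C with total value 39.

39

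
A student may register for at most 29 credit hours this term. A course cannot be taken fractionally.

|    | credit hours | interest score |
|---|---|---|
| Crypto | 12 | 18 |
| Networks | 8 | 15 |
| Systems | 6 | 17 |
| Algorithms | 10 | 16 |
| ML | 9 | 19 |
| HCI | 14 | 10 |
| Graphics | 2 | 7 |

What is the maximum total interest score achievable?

This is a 0-1 knapsack instance.
Networks + Systems + ML + Graphics: credit hours 8 + 6 + 9 + 2 = 25 ≤ 29, interest score 15 + 17 + 19 + 7 = 58.
Systems + Algorithms + ML + Graphics: credit hours 6 + 10 + 9 + 2 = 27 ≤ 29, interest score 17 + 16 + 19 + 7 = 59.
Crypto + Systems + ML + Graphics: credit hours 12 + 6 + 9 + 2 = 29 ≤ 29, interest score 18 + 17 + 19 + 7 = 61.
Best is Crypto, Systems, ML, and Graphics with total interest score 61.

61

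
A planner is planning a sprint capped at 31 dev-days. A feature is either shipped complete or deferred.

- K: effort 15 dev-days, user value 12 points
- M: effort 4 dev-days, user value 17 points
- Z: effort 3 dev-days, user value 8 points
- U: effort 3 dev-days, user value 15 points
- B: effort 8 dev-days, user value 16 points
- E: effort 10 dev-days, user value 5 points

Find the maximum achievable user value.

This is an integer program with binary decision variables.
K + M + U + B: effort 15 + 4 + 3 + 8 = 30 ≤ 31, user value 12 + 17 + 15 + 16 = 60.
M + Z + U + B + E: effort 4 + 3 + 3 + 8 + 10 = 28 ≤ 31, user value 17 + 8 + 15 + 16 + 5 = 61.
M + Z + U + B: effort 4 + 3 + 3 + 8 = 18 ≤ 31, user value 17 + 8 + 15 + 16 = 56.
Best is M, Z, U, B, and E with total user value 61.

61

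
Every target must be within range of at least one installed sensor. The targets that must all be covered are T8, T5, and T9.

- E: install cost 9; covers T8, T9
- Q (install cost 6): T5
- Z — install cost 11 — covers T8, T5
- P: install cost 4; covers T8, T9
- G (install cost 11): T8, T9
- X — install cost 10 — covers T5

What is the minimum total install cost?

10

Choose Q and P: together they cover T8, T5, T9 — every target.
Total install cost: 6 + 4 = 10.
No cover costs less than 10.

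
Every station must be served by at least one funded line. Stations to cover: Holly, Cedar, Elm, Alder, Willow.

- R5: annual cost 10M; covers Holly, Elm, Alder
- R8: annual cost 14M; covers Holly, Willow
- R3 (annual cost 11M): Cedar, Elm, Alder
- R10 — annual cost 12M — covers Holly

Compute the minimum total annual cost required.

The greedy cost-per-new-station heuristic would pick R5, R3, and R8 for 35, but a cheaper cover exists.
Choose R8 and R3: together they cover Holly, Cedar, Elm, Alder, Willow — every station.
Total annual cost: 14 + 11 = 25.
No cover costs less than 25.

25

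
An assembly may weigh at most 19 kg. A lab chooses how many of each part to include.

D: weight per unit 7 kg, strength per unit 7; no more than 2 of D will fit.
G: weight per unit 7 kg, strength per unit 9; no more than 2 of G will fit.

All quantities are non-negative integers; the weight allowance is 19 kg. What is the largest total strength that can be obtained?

18

G has the best ratio (9/7); taking only G gives at most 2×9 = 18 (stopped by the weight limit).
Optimal: 2×G: weight 14 ≤ 19, strength 2·9 = 18.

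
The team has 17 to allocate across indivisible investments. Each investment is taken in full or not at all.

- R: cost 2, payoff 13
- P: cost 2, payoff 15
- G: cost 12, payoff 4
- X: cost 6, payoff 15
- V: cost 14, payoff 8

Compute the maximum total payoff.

43

Allowing fractional choices, the relaxed optimum would be about 47.0, but investments are indivisible.
R + P + G: cost 2 + 2 + 12 = 16 ≤ 17, payoff 13 + 15 + 4 = 32.
R + P + X: cost 2 + 2 + 6 = 10 ≤ 17, payoff 13 + 15 + 15 = 43.
P + X: cost 2 + 6 = 8 ≤ 17, payoff 15 + 15 = 30.
Best is R, P, and X with total payoff 43.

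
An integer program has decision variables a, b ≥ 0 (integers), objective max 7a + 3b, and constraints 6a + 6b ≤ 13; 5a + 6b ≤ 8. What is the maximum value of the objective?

7

(a,b)=(1,0): 6·1+6·0=6≤13, 5·1+6·0=5≤8, objective 7.
(a,b)=(0,1): 6·0+6·1=6≤13, 5·0+6·1=6≤8, objective 3.
(a,b)=(0,0): 6·0+6·0=0≤13, 5·0+6·0=0≤8, objective 0.
Maximum is 7 at (a,b)=(1,0).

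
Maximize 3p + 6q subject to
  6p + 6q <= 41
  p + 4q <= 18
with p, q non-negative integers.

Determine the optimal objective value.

30

(p,q)=(2,4): 6·2+6·4=36≤41, 1·2+4·4=18≤18, objective 30.
(p,q)=(1,4): 6·1+6·4=30≤41, 1·1+4·4=17≤18, objective 27.
(p,q)=(3,3): 6·3+6·3=36≤41, 1·3+4·3=15≤18, objective 27.
Maximum is 30 at (p,q)=(2,4).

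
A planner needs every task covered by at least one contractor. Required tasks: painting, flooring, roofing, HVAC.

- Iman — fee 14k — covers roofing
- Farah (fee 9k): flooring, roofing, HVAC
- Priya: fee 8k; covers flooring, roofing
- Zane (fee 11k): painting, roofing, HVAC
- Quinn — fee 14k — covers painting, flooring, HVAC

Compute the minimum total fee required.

This is a weighted set-cover instance.
The greedy cost-per-new-task heuristic would pick Farah and Zane for 20, but a cheaper cover exists.
Choose Priya and Zane: together they cover painting, flooring, roofing, HVAC — every task.
Total fee: 8 + 11 = 19.
No cover costs less than 19.

19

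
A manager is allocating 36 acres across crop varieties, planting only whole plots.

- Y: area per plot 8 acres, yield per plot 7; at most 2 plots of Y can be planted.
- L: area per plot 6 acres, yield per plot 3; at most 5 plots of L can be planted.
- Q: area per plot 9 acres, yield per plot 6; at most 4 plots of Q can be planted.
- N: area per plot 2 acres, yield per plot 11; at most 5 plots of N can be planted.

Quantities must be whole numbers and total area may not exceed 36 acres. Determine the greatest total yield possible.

This is a bounded integer knapsack.
Take 2×Y, 1×Q, and 5×N: area 35 ≤ 36, yield 2·7 + 1·6 + 5·11 = 75.
N has the best ratio (11/2) and is taken to its limit of 5; remaining capacity is filled optimally with the others.

75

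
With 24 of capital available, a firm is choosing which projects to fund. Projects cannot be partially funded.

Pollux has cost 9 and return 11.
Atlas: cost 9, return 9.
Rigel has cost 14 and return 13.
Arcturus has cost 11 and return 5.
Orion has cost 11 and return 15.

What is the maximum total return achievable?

Take Pollux and Orion: cost 9 + 11 = 20 ≤ 24, return 11 + 15 = 26.
No other feasible combination does better.

26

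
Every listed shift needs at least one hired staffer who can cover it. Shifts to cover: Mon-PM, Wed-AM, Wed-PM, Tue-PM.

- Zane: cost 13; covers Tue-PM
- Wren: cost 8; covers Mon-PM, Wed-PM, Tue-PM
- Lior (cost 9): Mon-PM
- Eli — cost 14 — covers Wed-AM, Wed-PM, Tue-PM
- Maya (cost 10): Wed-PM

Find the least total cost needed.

Choose Wren and Eli: together they cover Mon-PM, Wed-AM, Wed-PM, Tue-PM — every shift.
Total cost: 8 + 14 = 22.
No cover costs less than 22.

22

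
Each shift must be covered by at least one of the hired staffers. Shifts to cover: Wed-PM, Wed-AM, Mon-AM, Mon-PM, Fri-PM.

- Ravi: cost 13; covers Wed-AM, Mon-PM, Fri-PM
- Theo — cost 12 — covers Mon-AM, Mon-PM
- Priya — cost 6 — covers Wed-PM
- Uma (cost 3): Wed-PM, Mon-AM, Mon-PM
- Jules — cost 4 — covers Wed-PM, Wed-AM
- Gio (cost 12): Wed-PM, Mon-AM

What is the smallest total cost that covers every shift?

The greedy cost-per-new-shift heuristic would pick Uma, Jules, and Ravi for 20, but a cheaper cover exists.
Choose Ravi and Uma: together they cover Wed-PM, Wed-AM, Mon-AM, Mon-PM, Fri-PM — every shift.
Total cost: 13 + 3 = 16.
No cover costs less than 16.

16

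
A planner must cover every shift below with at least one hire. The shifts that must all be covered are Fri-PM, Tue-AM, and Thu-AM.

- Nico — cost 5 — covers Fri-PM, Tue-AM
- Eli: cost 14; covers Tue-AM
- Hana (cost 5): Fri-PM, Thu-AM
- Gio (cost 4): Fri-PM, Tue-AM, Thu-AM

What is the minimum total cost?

This is an integer covering problem.
Gio alone covers Fri-PM, Tue-AM, Thu-AM — every shift.
Total cost: 4.

4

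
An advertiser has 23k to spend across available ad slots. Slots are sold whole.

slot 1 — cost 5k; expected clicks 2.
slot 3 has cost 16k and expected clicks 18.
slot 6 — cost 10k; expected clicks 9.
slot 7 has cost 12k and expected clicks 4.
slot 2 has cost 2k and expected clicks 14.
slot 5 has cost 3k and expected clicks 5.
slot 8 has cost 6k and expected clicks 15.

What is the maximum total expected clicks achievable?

This is an integer program with binary decision variables.
slot 1 + slot 6 + slot 2 + slot 8: cost 5 + 10 + 2 + 6 = 23 ≤ 23, expected clicks 2 + 9 + 14 + 15 = 40.
slot 6 + slot 2 + slot 5 + slot 8: cost 10 + 2 + 3 + 6 = 21 ≤ 23, expected clicks 9 + 14 + 5 + 15 = 43.
Best is slot 6, slot 2, slot 5, and slot 8 with total expected clicks 43.

43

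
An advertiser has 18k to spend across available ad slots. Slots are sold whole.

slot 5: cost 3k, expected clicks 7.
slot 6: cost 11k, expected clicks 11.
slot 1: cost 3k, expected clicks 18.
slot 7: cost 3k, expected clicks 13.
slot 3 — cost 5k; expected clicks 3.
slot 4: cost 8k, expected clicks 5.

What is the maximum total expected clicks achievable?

43

Allowing fractional choices, the relaxed optimum would be about 47.0, but ad slots are indivisible.
slot 5 + slot 1 + slot 7 + slot 4: cost 3 + 3 + 3 + 8 = 17 ≤ 18, expected clicks 7 + 18 + 13 + 5 = 43.
slot 6 + slot 1 + slot 7: cost 11 + 3 + 3 = 17 ≤ 18, expected clicks 11 + 18 + 13 = 42.
slot 5 + slot 1 + slot 7 + slot 3: cost 3 + 3 + 3 + 5 = 14 ≤ 18, expected clicks 7 + 18 + 13 + 3 = 41.
Best is slot 5, slot 1, slot 7, and slot 4 with total expected clicks 43.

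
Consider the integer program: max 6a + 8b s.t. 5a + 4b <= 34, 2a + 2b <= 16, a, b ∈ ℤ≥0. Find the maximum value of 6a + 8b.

64

(a,b)=(0,8): 5·0+4·8=32≤34, 2·0+2·8=16≤16, objective 64.
(a,b)=(1,7): 5·1+4·7=33≤34, 2·1+2·7=16≤16, objective 62.
(a,b)=(0,7): 5·0+4·7=28≤34, 2·0+2·7=14≤16, objective 56.
No feasible integer point exceeds 64.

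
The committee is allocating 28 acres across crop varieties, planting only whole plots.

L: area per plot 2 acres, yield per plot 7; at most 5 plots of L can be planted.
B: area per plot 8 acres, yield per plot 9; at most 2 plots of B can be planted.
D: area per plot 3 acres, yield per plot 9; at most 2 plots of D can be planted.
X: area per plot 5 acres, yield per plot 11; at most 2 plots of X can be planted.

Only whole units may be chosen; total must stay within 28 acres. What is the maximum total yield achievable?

75

4×L, 2×D, and 2×X: area 24 ≤ 28, yield 4·7 + 2·9 + 2·11 = 68.
5×L, 2×D, and 2×X: area 26 ≤ 28, yield 5·7 + 2·9 + 2·11 = 75.
Best is 75.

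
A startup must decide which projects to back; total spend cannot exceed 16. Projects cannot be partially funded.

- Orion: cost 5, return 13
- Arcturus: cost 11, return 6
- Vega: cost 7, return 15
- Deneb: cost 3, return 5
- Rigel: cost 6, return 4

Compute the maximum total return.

Allowing fractional choices, the relaxed optimum would be about 33.7, but projects are indivisible.
Orion + Vega + Deneb: cost 5 + 7 + 3 = 15 ≤ 16, return 13 + 15 + 5 = 33.
Orion + Vega: cost 5 + 7 = 12 ≤ 16, return 13 + 15 = 28.
Vega + Deneb + Rigel: cost 7 + 3 + 6 = 16 ≤ 16, return 15 + 5 + 4 = 24.
Best is Orion, Vega, and Deneb with total return 33.

33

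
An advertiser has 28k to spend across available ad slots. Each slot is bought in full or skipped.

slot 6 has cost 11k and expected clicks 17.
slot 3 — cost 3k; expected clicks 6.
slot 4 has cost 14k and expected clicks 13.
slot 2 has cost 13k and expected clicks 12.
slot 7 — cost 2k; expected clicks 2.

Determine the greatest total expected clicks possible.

36

This is a 0-1 knapsack instance.
Allowing fractional choices, the relaxed optimum would be about 36.1, but ad slots are indivisible.
slot 6 + slot 3 + slot 4: cost 11 + 3 + 14 = 28 ≤ 28, expected clicks 17 + 6 + 13 = 36.
slot 6 + slot 4 + slot 7: cost 11 + 14 + 2 = 27 ≤ 28, expected clicks 17 + 13 + 2 = 32.
slot 6 + slot 3 + slot 2: cost 11 + 3 + 13 = 27 ≤ 28, expected clicks 17 + 6 + 12 = 35.
Best is slot 6, slot 3, and slot 4 with total expected clicks 36.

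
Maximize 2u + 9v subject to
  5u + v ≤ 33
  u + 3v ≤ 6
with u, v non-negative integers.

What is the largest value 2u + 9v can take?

18

(u,v)=(0,2): 5·0+1·2=2≤33, 1·0+3·2=6≤6, objective 18.
(u,v)=(1,1): 5·1+1·1=6≤33, 1·1+3·1=4≤6, objective 11.
(u,v)=(0,1): 5·0+1·1=1≤33, 1·0+3·1=3≤6, objective 9.
No feasible integer point exceeds 18.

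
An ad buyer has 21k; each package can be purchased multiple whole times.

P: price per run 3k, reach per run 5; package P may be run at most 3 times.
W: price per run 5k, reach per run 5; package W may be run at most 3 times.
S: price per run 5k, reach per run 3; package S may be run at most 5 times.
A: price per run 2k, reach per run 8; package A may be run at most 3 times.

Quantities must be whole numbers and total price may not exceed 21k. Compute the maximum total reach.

44

3×P, 1×W, and 3×A: price 20 ≤ 21, reach 3·5 + 1·5 + 3·8 = 44.
3×P, 1×S, and 3×A: price 20 ≤ 21, reach 3·5 + 1·3 + 3·8 = 42.
Best is 44.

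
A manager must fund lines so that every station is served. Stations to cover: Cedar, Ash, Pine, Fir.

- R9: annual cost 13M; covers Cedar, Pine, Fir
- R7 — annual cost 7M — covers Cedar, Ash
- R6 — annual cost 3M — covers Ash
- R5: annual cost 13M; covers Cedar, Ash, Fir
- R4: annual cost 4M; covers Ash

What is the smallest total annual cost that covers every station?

16

Choose R9 and R6: together they cover Cedar, Ash, Pine, Fir — every station.
Total annual cost: 13 + 3 = 16.
No cover costs less than 16.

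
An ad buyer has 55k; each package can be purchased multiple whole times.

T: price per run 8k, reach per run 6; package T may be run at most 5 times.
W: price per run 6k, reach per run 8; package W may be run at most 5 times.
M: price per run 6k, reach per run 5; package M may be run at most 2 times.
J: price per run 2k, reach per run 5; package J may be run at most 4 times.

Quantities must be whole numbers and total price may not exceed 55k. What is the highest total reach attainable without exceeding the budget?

Take 2×T, 5×W, and 4×J: price 54 ≤ 55, reach 2·6 + 5·8 + 4·5 = 72.
J has the best ratio (5/2) and is taken to its limit of 4; remaining capacity is filled optimally with the others.

72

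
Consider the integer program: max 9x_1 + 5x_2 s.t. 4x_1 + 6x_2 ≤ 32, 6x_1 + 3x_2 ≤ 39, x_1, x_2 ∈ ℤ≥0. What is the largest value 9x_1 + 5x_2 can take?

The continuous relaxation peaks at (5.75, 1.5) with value 59.25; rounding to a feasible lattice point costs some objective.
(x_1,x_2)=(6,1) is feasible, giving 59.
(x_1,x_2)=(5,2) is feasible, giving 55.
(x_1,x_2)=(6,0) is feasible, giving 54.
(x_1,x_2)=(5,1) is feasible, giving 50.
No feasible integer point exceeds 59.

59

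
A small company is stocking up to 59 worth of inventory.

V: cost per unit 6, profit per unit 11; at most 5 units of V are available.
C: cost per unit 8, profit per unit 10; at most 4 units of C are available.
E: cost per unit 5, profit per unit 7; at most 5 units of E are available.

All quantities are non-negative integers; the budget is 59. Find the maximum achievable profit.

5×V, 1×C, and 4×E: cost 58 ≤ 59, profit 5·11 + 1·10 + 4·7 = 93.
5×V, 3×C, and 1×E: cost 59 ≤ 59, profit 5·11 + 3·10 + 1·7 = 92.
Best is 93.

93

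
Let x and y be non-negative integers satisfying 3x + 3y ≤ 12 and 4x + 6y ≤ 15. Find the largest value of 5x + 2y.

15

(x,y)=(3,0): 3·3+3·0=9≤12, 4·3+6·0=12≤15, objective 15.
(x,y)=(2,1): 3·2+3·1=9≤12, 4·2+6·1=14≤15, objective 12.
(x,y)=(2,0): 3·2+3·0=6≤12, 4·2+6·0=8≤15, objective 10.
Maximum is 15 at (x,y)=(3,0).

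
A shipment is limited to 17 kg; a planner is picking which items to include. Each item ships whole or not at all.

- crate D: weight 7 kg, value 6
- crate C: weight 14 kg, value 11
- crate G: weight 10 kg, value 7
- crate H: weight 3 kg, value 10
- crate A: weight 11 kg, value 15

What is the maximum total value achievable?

Allowing fractional choices, the relaxed optimum would be about 27.6, but items are indivisible.
crate C + crate H: weight 14 + 3 = 17 ≤ 17, value 11 + 10 = 21.
crate H + crate A: weight 3 + 11 = 14 ≤ 17, value 10 + 15 = 25.
Best is crate H and crate A with total value 25.

25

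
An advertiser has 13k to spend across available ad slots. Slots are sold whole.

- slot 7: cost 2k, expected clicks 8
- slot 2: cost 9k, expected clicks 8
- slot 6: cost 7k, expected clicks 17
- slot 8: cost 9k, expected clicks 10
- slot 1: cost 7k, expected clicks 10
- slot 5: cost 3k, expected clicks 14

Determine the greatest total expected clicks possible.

39

Treat it as a binary knapsack problem.
slot 7 + slot 6 + slot 5: cost 2 + 7 + 3 = 12 ≤ 13, expected clicks 8 + 17 + 14 = 39.
slot 7 + slot 1 + slot 5: cost 2 + 7 + 3 = 12 ≤ 13, expected clicks 8 + 10 + 14 = 32.
Best is slot 7, slot 6, and slot 5 with total expected clicks 39.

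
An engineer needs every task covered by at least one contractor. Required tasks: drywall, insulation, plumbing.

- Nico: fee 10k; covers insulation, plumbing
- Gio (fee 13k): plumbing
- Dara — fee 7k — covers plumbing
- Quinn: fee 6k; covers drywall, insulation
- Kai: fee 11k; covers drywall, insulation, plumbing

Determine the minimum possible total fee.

Kai alone covers drywall, insulation, plumbing — every task.
Total fee: 11.

11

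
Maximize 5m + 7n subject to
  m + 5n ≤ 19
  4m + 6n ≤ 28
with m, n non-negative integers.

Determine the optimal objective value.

35

(m,n)=(7,0) is feasible, giving 35.
(m,n)=(6,0) is feasible, giving 30.
The best lattice point is (7,0), giving 35.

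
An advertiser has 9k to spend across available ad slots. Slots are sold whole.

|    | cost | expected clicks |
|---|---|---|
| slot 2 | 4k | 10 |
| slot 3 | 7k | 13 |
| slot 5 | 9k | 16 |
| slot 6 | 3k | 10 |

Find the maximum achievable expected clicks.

Allowing fractional choices, the relaxed optimum would be about 23.7, but ad slots are indivisible.
slot 5: cost 9 ≤ 9, expected clicks 16.
slot 3: cost 7 ≤ 9, expected clicks 13.
slot 2 + slot 6: cost 4 + 3 = 7 ≤ 9, expected clicks 10 + 10 = 20.
Best is slot 2 and slot 6 with total expected clicks 20.

20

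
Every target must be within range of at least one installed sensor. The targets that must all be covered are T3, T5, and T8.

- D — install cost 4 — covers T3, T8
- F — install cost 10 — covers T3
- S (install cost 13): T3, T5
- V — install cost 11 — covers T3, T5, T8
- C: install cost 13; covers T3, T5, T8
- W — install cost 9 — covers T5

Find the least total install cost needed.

The greedy cost-per-new-target heuristic would pick D and W for 13, but a cheaper cover exists.
V alone covers T3, T5, T8 — every target.
Total install cost: 11.
No cover costs less than 11.

11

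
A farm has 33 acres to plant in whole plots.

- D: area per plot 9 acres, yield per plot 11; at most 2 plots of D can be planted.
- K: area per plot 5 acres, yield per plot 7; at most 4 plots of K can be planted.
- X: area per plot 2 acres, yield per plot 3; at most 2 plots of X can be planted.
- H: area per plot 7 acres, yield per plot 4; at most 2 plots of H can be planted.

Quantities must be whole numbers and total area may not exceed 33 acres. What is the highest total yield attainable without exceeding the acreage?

This is a bounded integer knapsack.
1×D, 4×K, and 2×X: area 33 ≤ 33, yield 1·11 + 4·7 + 2·3 = 45.
2×D and 3×K: area 33 ≤ 33, yield 2·11 + 3·7 = 43.
Best is 45.

45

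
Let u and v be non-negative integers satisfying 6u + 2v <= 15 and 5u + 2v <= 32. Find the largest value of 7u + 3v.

The continuous relaxation peaks at (0, 7.5) with value 22.50; rounding to a feasible lattice point costs some objective.
(u,v)=(0,7): 6·0+2·7=14≤15, 5·0+2·7=14≤32, objective 21.
(u,v)=(0,6): 6·0+2·6=12≤15, 5·0+2·6=12≤32, objective 18.
The best lattice point is (0,7), giving 21.

21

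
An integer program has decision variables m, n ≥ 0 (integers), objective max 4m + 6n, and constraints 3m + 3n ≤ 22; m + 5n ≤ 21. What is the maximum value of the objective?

(m,n)=(4,3) is feasible, giving 34.
(m,n)=(5,2) is feasible, giving 32.
(m,n)=(3,3) is feasible, giving 30.
Maximum is 34 at (m,n)=(4,3).

34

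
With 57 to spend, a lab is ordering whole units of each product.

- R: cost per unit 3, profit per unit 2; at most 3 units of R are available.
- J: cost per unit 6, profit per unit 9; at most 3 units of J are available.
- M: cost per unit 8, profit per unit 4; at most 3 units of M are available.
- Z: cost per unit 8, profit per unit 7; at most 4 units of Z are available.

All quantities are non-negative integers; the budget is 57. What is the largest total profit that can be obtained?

59

J has the best ratio (9/6); taking only J gives at most 3×9 = 27 (stopped by the supply cap of 3).
Mixing does better — 2×R, 3×J, and 4×Z: cost 56 ≤ 57, profit 2·2 + 3·9 + 4·7 = 59.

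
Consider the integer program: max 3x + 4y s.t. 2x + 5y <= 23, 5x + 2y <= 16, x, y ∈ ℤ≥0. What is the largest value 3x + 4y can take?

Relaxing integrality, the LP optimum is 20.67 at (x,y) = (1.62, 3.95), which is not an integer point.
(x,y)=(1,4): 2·1+5·4=22≤23, 5·1+2·4=13≤16, objective 19.
(x,y)=(2,3): 2·2+5·3=19≤23, 5·2+2·3=16≤16, objective 18.
(x,y)=(0,4): 2·0+5·4=20≤23, 5·0+2·4=8≤16, objective 16.
No feasible integer point exceeds 19.

19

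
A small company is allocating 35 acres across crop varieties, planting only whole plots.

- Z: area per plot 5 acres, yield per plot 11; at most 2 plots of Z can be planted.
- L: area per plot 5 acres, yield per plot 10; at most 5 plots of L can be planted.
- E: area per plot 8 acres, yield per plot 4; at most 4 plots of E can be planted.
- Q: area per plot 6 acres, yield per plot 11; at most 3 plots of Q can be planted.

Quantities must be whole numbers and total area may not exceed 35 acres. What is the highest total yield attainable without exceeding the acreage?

Z has the best ratio (11/5); taking only Z gives at most 2×11 = 22 (stopped by the supply cap of 2).
Mixing does better — 2×Z and 5×L: area 35 ≤ 35, yield 2·11 + 5·10 = 72.

72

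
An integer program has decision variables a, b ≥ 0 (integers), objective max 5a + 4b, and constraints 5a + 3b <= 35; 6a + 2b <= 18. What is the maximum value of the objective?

(a,b)=(0,9): 5·0+3·9=27≤35, 6·0+2·9=18≤18, objective 36.
(a,b)=(0,8): 5·0+3·8=24≤35, 6·0+2·8=16≤18, objective 32.
Maximum is 36 at (a,b)=(0,9).

36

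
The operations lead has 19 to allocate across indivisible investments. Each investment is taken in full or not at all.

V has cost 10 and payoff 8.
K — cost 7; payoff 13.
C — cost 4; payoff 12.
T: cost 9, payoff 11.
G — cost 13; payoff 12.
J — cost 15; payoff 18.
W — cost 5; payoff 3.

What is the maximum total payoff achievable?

30

Treat it as a binary knapsack problem.
C + J: cost 4 + 15 = 19 ≤ 19, payoff 12 + 18 = 30.
K + C + W: cost 7 + 4 + 5 = 16 ≤ 19, payoff 13 + 12 + 3 = 28.
Best is C and J with total payoff 30.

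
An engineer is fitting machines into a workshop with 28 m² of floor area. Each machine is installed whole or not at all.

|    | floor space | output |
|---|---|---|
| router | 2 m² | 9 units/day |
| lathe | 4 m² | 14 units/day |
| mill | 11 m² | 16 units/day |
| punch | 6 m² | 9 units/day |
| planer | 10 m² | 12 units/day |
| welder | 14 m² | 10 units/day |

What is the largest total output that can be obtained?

Allowing fractional choices, the relaxed optimum would be about 54.0, but machines are indivisible.
router + lathe + punch + planer: floor space 2 + 4 + 6 + 10 = 22 ≤ 28, output 9 + 14 + 9 + 12 = 44.
router + lathe + mill + planer: floor space 2 + 4 + 11 + 10 = 27 ≤ 28, output 9 + 14 + 16 + 12 = 51.
router + lathe + mill + punch: floor space 2 + 4 + 11 + 6 = 23 ≤ 28, output 9 + 14 + 16 + 9 = 48.
Best is router, lathe, mill, and planer with total output 51.

51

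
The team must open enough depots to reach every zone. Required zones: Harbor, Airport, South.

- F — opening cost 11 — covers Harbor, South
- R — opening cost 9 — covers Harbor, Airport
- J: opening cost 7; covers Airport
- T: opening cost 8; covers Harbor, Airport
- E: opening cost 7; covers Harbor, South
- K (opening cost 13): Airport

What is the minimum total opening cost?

Choose J and E: together they cover Harbor, Airport, South — every zone.
Total opening cost: 7 + 7 = 14.

14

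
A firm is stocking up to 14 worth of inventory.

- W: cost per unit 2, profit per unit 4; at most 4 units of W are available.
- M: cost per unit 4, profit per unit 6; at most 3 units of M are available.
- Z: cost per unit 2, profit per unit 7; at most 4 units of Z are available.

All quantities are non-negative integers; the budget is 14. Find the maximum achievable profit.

1×W, 1×M, and 4×Z: cost 14 ≤ 14, profit 1·4 + 1·6 + 4·7 = 38.
3×W and 4×Z: cost 14 ≤ 14, profit 3·4 + 4·7 = 40.
Best is 40.

40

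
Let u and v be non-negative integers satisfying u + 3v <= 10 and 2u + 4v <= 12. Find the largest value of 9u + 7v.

54

(u,v)=(6,0): 1·6+3·0=6≤10, 2·6+4·0=12≤12, objective 54.
(u,v)=(5,0): 1·5+3·0=5≤10, 2·5+4·0=10≤12, objective 45.
The best lattice point is (6,0), giving 54.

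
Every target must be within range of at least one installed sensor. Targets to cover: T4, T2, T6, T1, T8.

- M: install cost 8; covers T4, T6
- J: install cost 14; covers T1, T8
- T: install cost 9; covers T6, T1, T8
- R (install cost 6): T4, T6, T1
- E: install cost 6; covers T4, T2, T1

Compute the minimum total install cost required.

The greedy cost-per-new-target heuristic would pick R, E, and T for 21, but a cheaper cover exists.
Choose T and E: together they cover T4, T2, T6, T1, T8 — every target.
Total install cost: 9 + 6 = 15.
No cover costs less than 15.

15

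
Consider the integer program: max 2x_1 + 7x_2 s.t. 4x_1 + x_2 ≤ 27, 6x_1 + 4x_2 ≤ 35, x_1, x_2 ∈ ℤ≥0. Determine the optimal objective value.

56

The continuous relaxation peaks at (0, 8.75) with value 61.25; rounding to a feasible lattice point costs some objective.
(x_1,x_2)=(0,8): 4·0+1·8=8≤27, 6·0+4·8=32≤35, objective 56.
(x_1,x_2)=(1,7): 4·1+1·7=11≤27, 6·1+4·7=34≤35, objective 51.
(x_1,x_2)=(0,7): 4·0+1·7=7≤27, 6·0+4·7=28≤35, objective 49.
No feasible integer point exceeds 56.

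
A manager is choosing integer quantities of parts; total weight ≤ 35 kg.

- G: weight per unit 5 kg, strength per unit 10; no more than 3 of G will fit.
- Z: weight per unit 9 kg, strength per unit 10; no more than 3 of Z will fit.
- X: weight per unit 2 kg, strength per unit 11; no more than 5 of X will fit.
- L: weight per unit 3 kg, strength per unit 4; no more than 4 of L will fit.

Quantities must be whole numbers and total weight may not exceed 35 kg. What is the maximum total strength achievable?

97

3×G, 1×Z, and 5×X: weight 34 ≤ 35, strength 3·10 + 1·10 + 5·11 = 95.
3×G, 5×X, and 3×L: weight 34 ≤ 35, strength 3·10 + 5·11 + 3·4 = 97.
Best is 97.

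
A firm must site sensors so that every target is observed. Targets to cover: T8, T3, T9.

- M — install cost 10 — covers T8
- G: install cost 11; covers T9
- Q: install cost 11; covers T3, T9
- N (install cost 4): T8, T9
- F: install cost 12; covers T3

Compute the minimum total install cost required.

This is an integer covering problem.
Choose Q and N: together they cover T8, T3, T9 — every target.
Total install cost: 11 + 4 = 15.
No cover costs less than 15.

15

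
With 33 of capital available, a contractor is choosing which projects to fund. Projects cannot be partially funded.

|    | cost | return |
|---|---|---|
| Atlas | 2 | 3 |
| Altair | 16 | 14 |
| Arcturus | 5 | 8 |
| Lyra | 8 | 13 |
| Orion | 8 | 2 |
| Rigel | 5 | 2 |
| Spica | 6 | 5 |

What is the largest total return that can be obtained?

38

Allowing fractional choices, the relaxed optimum would be about 39.7, but projects are indivisible.
Altair + Arcturus + Lyra: cost 16 + 5 + 8 = 29 ≤ 33, return 14 + 8 + 13 = 35.
Atlas + Altair + Arcturus + Lyra: cost 2 + 16 + 5 + 8 = 31 ≤ 33, return 3 + 14 + 8 + 13 = 38.
Best is Atlas, Altair, Arcturus, and Lyra with total return 38.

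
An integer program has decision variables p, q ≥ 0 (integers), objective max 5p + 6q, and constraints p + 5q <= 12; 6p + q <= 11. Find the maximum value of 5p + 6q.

(p,q)=(1,2): 1·1+5·2=11≤12, 6·1+1·2=8≤11, objective 17.
(p,q)=(0,2): 1·0+5·2=10≤12, 6·0+1·2=2≤11, objective 12.
(p,q)=(1,1): 1·1+5·1=6≤12, 6·1+1·1=7≤11, objective 11.
(p,q)=(0,1): 1·0+5·1=5≤12, 6·0+1·1=1≤11, objective 6.
No feasible integer point exceeds 17.

17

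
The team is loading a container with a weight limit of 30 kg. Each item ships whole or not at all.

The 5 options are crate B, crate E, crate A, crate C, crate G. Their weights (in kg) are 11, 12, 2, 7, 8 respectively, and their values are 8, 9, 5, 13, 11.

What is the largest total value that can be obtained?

38

Take crate E, crate A, crate C, and crate G: weight 12 + 2 + 7 + 8 = 29 ≤ 30, value 9 + 5 + 13 + 11 = 38.
No other feasible combination does better.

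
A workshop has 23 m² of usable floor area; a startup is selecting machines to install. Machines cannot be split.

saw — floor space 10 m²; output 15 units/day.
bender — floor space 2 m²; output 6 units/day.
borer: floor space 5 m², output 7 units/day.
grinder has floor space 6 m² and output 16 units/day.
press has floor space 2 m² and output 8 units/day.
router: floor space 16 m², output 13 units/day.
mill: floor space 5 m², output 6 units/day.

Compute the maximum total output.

Allowing fractional choices, the relaxed optimum would be about 49.2, but machines are indivisible.
saw + borer + grinder + press: floor space 10 + 5 + 6 + 2 = 23 ≤ 23, output 15 + 7 + 16 + 8 = 46.
saw + bender + grinder + press: floor space 10 + 2 + 6 + 2 = 20 ≤ 23, output 15 + 6 + 16 + 8 = 45.
saw + grinder + press + mill: floor space 10 + 6 + 2 + 5 = 23 ≤ 23, output 15 + 16 + 8 + 6 = 45.
Best is saw, borer, grinder, and press with total output 46.

46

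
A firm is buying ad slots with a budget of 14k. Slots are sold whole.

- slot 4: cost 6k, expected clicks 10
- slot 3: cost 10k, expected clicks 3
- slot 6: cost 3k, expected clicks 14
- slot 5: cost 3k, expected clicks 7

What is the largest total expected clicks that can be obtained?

31

Treat it as a binary knapsack problem.
Allowing fractional choices, the relaxed optimum would be about 31.6, but ad slots are indivisible.
slot 4 + slot 6: cost 6 + 3 = 9 ≤ 14, expected clicks 10 + 14 = 24.
slot 4 + slot 6 + slot 5: cost 6 + 3 + 3 = 12 ≤ 14, expected clicks 10 + 14 + 7 = 31.
Best is slot 4, slot 6, and slot 5 with total expected clicks 31.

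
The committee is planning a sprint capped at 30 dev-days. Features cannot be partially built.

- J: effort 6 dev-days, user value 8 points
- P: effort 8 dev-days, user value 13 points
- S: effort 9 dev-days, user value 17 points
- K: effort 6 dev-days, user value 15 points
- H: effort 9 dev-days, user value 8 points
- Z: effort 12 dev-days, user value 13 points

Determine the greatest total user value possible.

53

Allowing fractional choices, the relaxed optimum would be about 54.1, but features are indivisible.
J + P + S + K: effort 6 + 8 + 9 + 6 = 29 ≤ 30, user value 8 + 13 + 17 + 15 = 53.
J + S + K + H: effort 6 + 9 + 6 + 9 = 30 ≤ 30, user value 8 + 17 + 15 + 8 = 48.
Best is J, P, S, and K with total user value 53.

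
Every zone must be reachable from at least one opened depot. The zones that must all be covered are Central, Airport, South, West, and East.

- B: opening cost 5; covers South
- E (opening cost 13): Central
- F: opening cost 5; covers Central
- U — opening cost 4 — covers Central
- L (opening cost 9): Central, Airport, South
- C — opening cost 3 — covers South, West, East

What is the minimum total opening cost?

Choose L and C: together they cover Central, Airport, South, West, East — every zone.
Total opening cost: 9 + 3 = 12.

12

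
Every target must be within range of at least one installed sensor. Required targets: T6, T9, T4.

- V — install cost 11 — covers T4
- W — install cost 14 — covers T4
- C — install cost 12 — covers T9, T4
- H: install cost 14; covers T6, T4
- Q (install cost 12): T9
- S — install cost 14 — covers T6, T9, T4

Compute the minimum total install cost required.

S alone covers T6, T9, T4 — every target.
Total install cost: 14.
No cover costs less than 14.

14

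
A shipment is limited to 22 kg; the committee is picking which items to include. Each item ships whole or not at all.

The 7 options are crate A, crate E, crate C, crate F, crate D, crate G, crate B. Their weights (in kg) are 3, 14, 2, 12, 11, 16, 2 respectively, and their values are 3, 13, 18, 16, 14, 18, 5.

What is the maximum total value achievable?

42

This is an integer program with binary decision variables.
crate A + crate C + crate D + crate B: weight 3 + 2 + 11 + 2 = 18 ≤ 22, value 3 + 18 + 14 + 5 = 40.
crate A + crate C + crate F + crate B: weight 3 + 2 + 12 + 2 = 19 ≤ 22, value 3 + 18 + 16 + 5 = 42.
crate C + crate G + crate B: weight 2 + 16 + 2 = 20 ≤ 22, value 18 + 18 + 5 = 41.
Best is crate A, crate C, crate F, and crate B with total value 42.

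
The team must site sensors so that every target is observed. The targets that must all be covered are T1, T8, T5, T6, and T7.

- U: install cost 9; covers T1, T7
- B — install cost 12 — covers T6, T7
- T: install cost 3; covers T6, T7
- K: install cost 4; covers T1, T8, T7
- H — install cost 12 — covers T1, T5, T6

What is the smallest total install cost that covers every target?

This is a weighted set-cover instance.
The greedy cost-per-new-target heuristic would pick K, T, and H for 19, but a cheaper cover exists.
Choose K and H: together they cover T1, T8, T5, T6, T7 — every target.
Total install cost: 4 + 12 = 16.
No cover costs less than 16.

16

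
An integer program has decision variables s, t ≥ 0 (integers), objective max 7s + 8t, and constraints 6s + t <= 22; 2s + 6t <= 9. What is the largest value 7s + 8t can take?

The continuous relaxation peaks at (3.62, 0.294) with value 27.68; rounding to a feasible lattice point costs some objective.
(s,t)=(3,0): 6·3+1·0=18≤22, 2·3+6·0=6≤9, objective 21.
(s,t)=(2,0): 6·2+1·0=12≤22, 2·2+6·0=4≤9, objective 14.
No feasible integer point exceeds 21.

21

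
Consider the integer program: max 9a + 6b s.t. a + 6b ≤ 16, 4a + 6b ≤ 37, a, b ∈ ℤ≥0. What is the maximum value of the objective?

The continuous relaxation peaks at (9.25, 0) with value 83.25; rounding to a feasible lattice point costs some objective.
(a,b)=(9,0): 1·9+6·0=9≤16, 4·9+6·0=36≤37, objective 81.
(a,b)=(8,0): 1·8+6·0=8≤16, 4·8+6·0=32≤37, objective 72.
The best lattice point is (9,0), giving 81.

81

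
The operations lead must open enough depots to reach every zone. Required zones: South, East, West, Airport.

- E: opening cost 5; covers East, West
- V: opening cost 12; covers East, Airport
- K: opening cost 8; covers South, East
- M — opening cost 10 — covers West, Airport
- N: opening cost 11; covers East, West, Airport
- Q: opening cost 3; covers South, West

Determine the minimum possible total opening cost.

14

Choose N and Q: together they cover South, East, West, Airport — every zone.
Total opening cost: 11 + 3 = 14.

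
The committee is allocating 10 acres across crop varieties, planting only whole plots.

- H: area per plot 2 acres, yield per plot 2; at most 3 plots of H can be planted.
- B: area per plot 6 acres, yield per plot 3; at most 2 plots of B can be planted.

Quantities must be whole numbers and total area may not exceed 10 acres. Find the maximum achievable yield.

7

Take 2×H and 1×B: area 10 ≤ 10, yield 2·2 + 1·3 = 7.
No other integer combination yields more.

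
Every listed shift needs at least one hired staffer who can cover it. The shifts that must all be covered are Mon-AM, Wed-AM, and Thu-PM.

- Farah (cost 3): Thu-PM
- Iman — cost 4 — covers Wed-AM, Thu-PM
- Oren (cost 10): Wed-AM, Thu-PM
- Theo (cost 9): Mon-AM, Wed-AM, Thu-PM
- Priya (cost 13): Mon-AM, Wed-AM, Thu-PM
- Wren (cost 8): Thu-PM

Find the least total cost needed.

Theo alone covers Mon-AM, Wed-AM, Thu-PM — every shift.
Total cost: 9.

9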